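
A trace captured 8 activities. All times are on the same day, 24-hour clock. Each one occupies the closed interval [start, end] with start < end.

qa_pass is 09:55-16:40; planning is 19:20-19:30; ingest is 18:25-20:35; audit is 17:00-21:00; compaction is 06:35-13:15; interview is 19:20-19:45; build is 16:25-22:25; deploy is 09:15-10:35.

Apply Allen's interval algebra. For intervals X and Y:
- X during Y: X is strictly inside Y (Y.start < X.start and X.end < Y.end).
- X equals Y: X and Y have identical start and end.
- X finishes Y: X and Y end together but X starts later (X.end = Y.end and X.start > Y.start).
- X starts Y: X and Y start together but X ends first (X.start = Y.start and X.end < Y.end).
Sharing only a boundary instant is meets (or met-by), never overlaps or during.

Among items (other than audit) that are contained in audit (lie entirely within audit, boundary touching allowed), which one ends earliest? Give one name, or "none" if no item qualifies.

Target audit = [17:00, 21:00].
build [16:25, 22:25] → contains → excluded.
compaction [06:35, 13:15] → before → excluded.
deploy [09:15, 10:35] → before → excluded.
ingest [18:25, 20:35] → during → candidate.
interview [19:20, 19:45] → during → candidate.
planning [19:20, 19:30] → during → candidate.
qa_pass [09:55, 16:40] → before → excluded.
Among candidates, earliest end is 19:30 → planning.

planning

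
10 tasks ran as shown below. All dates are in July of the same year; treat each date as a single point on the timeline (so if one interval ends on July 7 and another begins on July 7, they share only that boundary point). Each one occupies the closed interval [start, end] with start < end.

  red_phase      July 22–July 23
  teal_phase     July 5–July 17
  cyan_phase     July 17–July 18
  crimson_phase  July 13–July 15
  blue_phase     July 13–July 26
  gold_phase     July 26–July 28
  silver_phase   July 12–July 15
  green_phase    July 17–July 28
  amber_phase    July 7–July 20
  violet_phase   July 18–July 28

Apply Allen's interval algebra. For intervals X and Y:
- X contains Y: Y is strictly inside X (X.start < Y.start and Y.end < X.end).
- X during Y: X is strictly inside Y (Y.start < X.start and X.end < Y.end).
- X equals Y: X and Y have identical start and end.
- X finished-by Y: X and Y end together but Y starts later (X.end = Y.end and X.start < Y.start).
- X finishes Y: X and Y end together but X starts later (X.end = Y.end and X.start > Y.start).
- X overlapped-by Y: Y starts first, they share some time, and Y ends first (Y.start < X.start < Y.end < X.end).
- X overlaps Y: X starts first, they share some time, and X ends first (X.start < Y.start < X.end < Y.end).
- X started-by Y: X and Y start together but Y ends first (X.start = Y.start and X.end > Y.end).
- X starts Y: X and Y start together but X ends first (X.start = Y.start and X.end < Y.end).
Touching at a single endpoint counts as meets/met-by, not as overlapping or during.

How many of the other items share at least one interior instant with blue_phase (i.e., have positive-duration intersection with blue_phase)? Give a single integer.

Target blue_phase = [July 13, July 26].
amber_phase [July 7, July 20] → overlaps → counts.
crimson_phase [July 13, July 15] → starts → counts.
cyan_phase [July 17, July 18] → during → counts.
gold_phase [July 26, July 28] → met-by → no.
green_phase [July 17, July 28] → overlapped-by → counts.
red_phase [July 22, July 23] → during → counts.
silver_phase [July 12, July 15] → overlaps → counts.
teal_phase [July 5, July 17] → overlaps → counts.
violet_phase [July 18, July 28] → overlapped-by → counts.
Total: 8.

8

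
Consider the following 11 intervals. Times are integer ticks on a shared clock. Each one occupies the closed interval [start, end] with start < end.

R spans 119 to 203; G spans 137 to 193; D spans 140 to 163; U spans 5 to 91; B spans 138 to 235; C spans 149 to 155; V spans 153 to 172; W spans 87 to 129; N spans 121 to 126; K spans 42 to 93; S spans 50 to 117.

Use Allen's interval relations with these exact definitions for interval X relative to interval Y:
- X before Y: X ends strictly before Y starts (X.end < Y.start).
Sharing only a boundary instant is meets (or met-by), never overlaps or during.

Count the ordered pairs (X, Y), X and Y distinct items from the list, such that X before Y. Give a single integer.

31

Checking all 110 ordered pairs for relation 'before'; matching pairs in alphabetical order:
(K, B): K before B ✓
(K, C): K before C ✓
(K, D): K before D ✓
(K, G): K before G ✓
(K, N): K before N ✓
(K, R): K before R ✓
(K, V): K before V ✓
(N, B): N before B ✓
(N, C): N before C ✓
(N, D): N before D ✓
(N, G): N before G ✓
(N, V): N before V ✓
(S, B): S before B ✓
(S, C): S before C ✓
(S, D): S before D ✓
(S, G): S before G ✓
(S, N): S before N ✓
(S, R): S before R ✓
(S, V): S before V ✓
(U, B): U before B ✓
(U, C): U before C ✓
(U, D): U before D ✓
(U, G): U before G ✓
(U, N): U before N ✓
... plus 7 further pairs not listed.
Count: 31.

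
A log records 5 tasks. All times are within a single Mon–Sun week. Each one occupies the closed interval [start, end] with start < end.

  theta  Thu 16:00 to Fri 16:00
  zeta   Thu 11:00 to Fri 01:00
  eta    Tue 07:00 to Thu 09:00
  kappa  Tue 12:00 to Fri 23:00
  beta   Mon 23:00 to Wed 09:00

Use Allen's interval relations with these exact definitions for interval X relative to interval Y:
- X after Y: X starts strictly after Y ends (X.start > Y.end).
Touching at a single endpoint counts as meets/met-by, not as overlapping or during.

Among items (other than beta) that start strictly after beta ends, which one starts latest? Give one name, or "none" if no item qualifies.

Target beta = [Mon 23:00, Wed 09:00].
eta [Tue 07:00, Thu 09:00] → overlapped-by → excluded.
kappa [Tue 12:00, Fri 23:00] → overlapped-by → excluded.
theta [Thu 16:00, Fri 16:00] → after → candidate.
zeta [Thu 11:00, Fri 01:00] → after → candidate.
Among candidates, latest start is Thu 16:00 → theta.

theta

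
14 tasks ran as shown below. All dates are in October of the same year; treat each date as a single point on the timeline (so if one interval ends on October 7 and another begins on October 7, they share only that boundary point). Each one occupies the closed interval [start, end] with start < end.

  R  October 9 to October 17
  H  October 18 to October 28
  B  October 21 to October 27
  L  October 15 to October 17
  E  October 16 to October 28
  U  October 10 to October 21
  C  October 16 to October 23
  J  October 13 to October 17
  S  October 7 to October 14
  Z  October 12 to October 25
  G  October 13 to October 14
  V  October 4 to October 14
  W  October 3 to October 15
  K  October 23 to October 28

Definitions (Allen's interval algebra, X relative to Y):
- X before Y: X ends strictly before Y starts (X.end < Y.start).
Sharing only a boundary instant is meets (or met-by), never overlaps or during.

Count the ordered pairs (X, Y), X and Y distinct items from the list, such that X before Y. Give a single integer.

33

Checking all 182 ordered pairs for relation 'before'; matching pairs in alphabetical order:
(G, B): G before B ✓
(G, C): G before C ✓
(G, E): G before E ✓
(G, H): G before H ✓
(G, K): G before K ✓
(G, L): G before L ✓
(J, B): J before B ✓
(J, H): J before H ✓
(J, K): J before K ✓
(L, B): L before B ✓
(L, H): L before H ✓
(L, K): L before K ✓
(R, B): R before B ✓
(R, H): R before H ✓
(R, K): R before K ✓
(S, B): S before B ✓
(S, C): S before C ✓
(S, E): S before E ✓
(S, H): S before H ✓
(S, K): S before K ✓
(S, L): S before L ✓
(U, K): U before K ✓
(V, B): V before B ✓
(V, C): V before C ✓
... plus 9 further pairs not listed.
Count: 33.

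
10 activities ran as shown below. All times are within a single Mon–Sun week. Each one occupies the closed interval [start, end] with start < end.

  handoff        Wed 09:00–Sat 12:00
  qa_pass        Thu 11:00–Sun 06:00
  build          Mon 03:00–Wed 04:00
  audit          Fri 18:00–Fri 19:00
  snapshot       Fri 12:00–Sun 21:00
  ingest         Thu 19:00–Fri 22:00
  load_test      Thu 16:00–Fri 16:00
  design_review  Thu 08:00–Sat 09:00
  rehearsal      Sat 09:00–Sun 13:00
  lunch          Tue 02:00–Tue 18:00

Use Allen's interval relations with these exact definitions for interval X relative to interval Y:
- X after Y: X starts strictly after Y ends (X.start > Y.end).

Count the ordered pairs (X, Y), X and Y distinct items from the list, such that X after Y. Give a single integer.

Checking all 90 ordered pairs for relation 'after'; matching pairs in alphabetical order:
(audit, build): audit after build ✓
(audit, load_test): audit after load_test ✓
(audit, lunch): audit after lunch ✓
(design_review, build): design_review after build ✓
(design_review, lunch): design_review after lunch ✓
(handoff, build): handoff after build ✓
(handoff, lunch): handoff after lunch ✓
(ingest, build): ingest after build ✓
(ingest, lunch): ingest after lunch ✓
(load_test, build): load_test after build ✓
(load_test, lunch): load_test after lunch ✓
(qa_pass, build): qa_pass after build ✓
(qa_pass, lunch): qa_pass after lunch ✓
(rehearsal, audit): rehearsal after audit ✓
(rehearsal, build): rehearsal after build ✓
(rehearsal, ingest): rehearsal after ingest ✓
(rehearsal, load_test): rehearsal after load_test ✓
(rehearsal, lunch): rehearsal after lunch ✓
(snapshot, build): snapshot after build ✓
(snapshot, lunch): snapshot after lunch ✓
Count: 20.

20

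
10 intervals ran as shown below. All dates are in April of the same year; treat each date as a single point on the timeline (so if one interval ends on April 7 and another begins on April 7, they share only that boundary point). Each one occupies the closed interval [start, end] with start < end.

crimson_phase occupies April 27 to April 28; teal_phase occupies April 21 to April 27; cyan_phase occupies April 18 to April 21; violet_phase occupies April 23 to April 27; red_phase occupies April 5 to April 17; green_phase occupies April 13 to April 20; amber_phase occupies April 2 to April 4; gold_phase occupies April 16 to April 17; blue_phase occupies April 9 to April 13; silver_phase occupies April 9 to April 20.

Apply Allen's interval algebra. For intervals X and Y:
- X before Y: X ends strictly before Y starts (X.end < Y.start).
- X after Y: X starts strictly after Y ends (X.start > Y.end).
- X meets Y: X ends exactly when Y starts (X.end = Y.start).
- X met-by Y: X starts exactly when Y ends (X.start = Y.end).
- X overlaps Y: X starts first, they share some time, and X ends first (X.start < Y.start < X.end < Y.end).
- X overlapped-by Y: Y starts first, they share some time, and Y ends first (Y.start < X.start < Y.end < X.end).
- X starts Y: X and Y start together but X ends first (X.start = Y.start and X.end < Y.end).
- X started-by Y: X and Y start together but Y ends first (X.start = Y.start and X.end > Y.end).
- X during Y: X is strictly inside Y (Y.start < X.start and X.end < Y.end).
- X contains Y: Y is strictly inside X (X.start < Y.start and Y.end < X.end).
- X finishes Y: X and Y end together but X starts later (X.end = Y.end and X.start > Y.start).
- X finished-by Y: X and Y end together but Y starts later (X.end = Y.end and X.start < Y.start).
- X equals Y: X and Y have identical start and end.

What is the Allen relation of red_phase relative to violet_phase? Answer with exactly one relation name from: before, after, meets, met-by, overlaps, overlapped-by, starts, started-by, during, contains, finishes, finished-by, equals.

before

red_phase = [April 5, April 17]; violet_phase = [April 23, April 27].
Compare endpoints: red_phase.start < violet_phase.start, red_phase.start < violet_phase.end, red_phase.end < violet_phase.start, red_phase.end < violet_phase.end.
That pattern is 'before'.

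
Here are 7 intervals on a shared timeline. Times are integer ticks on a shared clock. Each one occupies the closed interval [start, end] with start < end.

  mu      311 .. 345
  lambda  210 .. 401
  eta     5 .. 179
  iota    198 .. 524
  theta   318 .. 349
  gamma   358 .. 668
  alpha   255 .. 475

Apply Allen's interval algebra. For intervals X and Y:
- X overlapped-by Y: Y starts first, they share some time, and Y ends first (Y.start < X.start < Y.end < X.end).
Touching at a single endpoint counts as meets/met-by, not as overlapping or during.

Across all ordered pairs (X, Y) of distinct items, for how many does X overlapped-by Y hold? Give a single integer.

Checking all 42 ordered pairs for relation 'overlapped-by'; matching pairs in alphabetical order:
(alpha, lambda): alpha overlapped-by lambda ✓
(gamma, alpha): gamma overlapped-by alpha ✓
(gamma, iota): gamma overlapped-by iota ✓
(gamma, lambda): gamma overlapped-by lambda ✓
(theta, mu): theta overlapped-by mu ✓
Count: 5.

5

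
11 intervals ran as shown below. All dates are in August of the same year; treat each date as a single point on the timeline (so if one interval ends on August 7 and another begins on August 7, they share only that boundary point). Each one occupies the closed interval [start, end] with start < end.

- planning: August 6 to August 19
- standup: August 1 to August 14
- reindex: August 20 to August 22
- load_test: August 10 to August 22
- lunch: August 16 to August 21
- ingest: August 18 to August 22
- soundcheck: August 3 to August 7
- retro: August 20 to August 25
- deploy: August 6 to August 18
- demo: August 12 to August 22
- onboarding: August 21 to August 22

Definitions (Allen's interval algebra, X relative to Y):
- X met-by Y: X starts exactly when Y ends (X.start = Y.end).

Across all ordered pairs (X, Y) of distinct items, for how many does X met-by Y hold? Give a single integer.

2

Checking all 110 ordered pairs for relation 'met-by'; matching pairs in alphabetical order:
(ingest, deploy): ingest met-by deploy ✓
(onboarding, lunch): onboarding met-by lunch ✓
Count: 2.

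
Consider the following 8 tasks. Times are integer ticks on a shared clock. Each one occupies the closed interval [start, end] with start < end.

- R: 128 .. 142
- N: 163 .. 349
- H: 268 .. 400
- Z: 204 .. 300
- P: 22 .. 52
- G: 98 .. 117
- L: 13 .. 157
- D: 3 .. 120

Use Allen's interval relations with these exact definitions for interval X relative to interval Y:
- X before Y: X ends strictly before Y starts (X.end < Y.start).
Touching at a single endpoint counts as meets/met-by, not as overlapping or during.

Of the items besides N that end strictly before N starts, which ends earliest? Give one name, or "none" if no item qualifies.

P

Target N = [163, 349].
D [3, 120] → before → candidate.
G [98, 117] → before → candidate.
H [268, 400] → overlapped-by → excluded.
L [13, 157] → before → candidate.
P [22, 52] → before → candidate.
R [128, 142] → before → candidate.
Z [204, 300] → during → excluded.
Among candidates, earliest end is 52 → P.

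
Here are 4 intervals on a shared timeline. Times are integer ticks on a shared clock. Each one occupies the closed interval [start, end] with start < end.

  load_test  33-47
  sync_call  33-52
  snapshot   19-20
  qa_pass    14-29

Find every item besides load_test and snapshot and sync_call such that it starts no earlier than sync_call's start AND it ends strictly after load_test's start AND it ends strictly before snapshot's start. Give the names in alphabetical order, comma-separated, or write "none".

none

Conditions: its start is no earlier than sync_call's start (X.start >= 33) AND its end is strictly after load_test's start (X.end > 33) AND its end is strictly before snapshot's start (X.end < 19).
qa_pass: start 14 >= 33? ✗; end 29 > 33? ✗; end 29 < 19? ✗ → no.
Result: none.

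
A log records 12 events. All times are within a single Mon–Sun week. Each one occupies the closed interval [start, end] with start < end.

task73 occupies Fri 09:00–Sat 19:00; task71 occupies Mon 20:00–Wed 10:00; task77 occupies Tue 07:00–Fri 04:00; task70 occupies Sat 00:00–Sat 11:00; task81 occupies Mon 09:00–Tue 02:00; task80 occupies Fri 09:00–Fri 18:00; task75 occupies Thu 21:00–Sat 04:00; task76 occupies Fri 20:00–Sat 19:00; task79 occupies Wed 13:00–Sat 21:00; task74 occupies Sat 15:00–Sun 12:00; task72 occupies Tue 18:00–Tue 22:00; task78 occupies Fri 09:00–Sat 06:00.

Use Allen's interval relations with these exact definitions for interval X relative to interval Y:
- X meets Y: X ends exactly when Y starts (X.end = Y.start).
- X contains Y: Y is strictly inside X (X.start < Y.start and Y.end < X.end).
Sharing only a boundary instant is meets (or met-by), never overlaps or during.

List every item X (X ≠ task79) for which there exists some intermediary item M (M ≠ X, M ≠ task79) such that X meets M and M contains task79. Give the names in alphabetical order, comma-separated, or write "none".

Target task79 = [Wed 13:00, Sat 21:00].
Intermediaries M with M contains task79: none.
Union: none.

none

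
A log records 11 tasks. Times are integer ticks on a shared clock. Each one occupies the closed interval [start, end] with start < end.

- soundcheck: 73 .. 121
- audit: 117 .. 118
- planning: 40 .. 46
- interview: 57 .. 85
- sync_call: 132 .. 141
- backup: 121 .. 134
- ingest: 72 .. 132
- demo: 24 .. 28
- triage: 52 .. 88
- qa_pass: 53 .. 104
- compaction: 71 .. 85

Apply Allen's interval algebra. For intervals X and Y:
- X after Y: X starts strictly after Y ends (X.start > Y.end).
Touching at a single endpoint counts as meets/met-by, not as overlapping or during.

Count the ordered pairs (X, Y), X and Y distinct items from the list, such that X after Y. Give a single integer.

Checking all 110 ordered pairs for relation 'after'; matching pairs in alphabetical order:
(audit, compaction): audit after compaction ✓
(audit, demo): audit after demo ✓
(audit, interview): audit after interview ✓
(audit, planning): audit after planning ✓
(audit, qa_pass): audit after qa_pass ✓
(audit, triage): audit after triage ✓
(backup, audit): backup after audit ✓
(backup, compaction): backup after compaction ✓
(backup, demo): backup after demo ✓
(backup, interview): backup after interview ✓
(backup, planning): backup after planning ✓
(backup, qa_pass): backup after qa_pass ✓
(backup, triage): backup after triage ✓
(compaction, demo): compaction after demo ✓
(compaction, planning): compaction after planning ✓
(ingest, demo): ingest after demo ✓
(ingest, planning): ingest after planning ✓
(interview, demo): interview after demo ✓
(interview, planning): interview after planning ✓
(planning, demo): planning after demo ✓
(qa_pass, demo): qa_pass after demo ✓
(qa_pass, planning): qa_pass after planning ✓
(soundcheck, demo): soundcheck after demo ✓
(soundcheck, planning): soundcheck after planning ✓
... plus 10 further pairs not listed.
Count: 34.

34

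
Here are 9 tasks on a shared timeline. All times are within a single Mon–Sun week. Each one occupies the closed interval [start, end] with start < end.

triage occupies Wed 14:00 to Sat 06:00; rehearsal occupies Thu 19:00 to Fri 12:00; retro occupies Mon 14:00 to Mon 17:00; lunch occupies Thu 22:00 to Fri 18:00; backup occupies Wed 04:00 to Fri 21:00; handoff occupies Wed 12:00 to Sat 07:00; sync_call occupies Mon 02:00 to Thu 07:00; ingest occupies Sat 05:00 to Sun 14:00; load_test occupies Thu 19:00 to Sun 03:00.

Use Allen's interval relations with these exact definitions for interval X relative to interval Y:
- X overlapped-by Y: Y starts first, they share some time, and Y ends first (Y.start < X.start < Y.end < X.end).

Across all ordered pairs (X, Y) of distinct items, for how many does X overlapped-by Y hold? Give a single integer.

Checking all 72 ordered pairs for relation 'overlapped-by'; matching pairs in alphabetical order:
(backup, sync_call): backup overlapped-by sync_call ✓
(handoff, backup): handoff overlapped-by backup ✓
(handoff, sync_call): handoff overlapped-by sync_call ✓
(ingest, handoff): ingest overlapped-by handoff ✓
(ingest, load_test): ingest overlapped-by load_test ✓
(ingest, triage): ingest overlapped-by triage ✓
(load_test, backup): load_test overlapped-by backup ✓
(load_test, handoff): load_test overlapped-by handoff ✓
(load_test, triage): load_test overlapped-by triage ✓
(lunch, rehearsal): lunch overlapped-by rehearsal ✓
(triage, backup): triage overlapped-by backup ✓
(triage, sync_call): triage overlapped-by sync_call ✓
Count: 12.

12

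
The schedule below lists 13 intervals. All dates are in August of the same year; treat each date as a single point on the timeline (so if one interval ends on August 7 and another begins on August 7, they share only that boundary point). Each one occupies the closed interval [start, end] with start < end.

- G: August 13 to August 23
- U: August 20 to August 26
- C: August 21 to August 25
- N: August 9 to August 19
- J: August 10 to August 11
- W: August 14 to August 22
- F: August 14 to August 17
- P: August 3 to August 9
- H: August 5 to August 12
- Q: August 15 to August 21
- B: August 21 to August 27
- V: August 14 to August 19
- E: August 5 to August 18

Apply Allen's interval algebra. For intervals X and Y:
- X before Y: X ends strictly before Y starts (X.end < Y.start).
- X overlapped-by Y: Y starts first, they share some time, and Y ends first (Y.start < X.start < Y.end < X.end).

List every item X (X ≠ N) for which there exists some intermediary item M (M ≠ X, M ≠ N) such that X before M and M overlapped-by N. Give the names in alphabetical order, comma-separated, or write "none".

Target N = [August 9, August 19].
Intermediaries M with M overlapped-by N: G, Q, W.
Via G — items with X before G: H, J, P.
Via Q — items with X before Q: H, J, P.
Via W — items with X before W: H, J, P.
Union: H, J, P.

H, J, P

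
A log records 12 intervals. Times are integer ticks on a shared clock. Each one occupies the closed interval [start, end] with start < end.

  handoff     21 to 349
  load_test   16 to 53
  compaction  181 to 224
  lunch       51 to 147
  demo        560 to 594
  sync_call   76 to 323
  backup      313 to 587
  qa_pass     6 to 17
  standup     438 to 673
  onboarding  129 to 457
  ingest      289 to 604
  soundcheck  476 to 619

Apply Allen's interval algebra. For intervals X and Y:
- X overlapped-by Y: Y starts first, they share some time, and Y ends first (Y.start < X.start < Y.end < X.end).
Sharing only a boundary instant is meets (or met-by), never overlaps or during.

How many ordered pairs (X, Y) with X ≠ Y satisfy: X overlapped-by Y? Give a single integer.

19

Checking all 132 ordered pairs for relation 'overlapped-by'; matching pairs in alphabetical order:
(backup, handoff): backup overlapped-by handoff ✓
(backup, onboarding): backup overlapped-by onboarding ✓
(backup, sync_call): backup overlapped-by sync_call ✓
(demo, backup): demo overlapped-by backup ✓
(handoff, load_test): handoff overlapped-by load_test ✓
(ingest, handoff): ingest overlapped-by handoff ✓
(ingest, onboarding): ingest overlapped-by onboarding ✓
(ingest, sync_call): ingest overlapped-by sync_call ✓
(load_test, qa_pass): load_test overlapped-by qa_pass ✓
(lunch, load_test): lunch overlapped-by load_test ✓
(onboarding, handoff): onboarding overlapped-by handoff ✓
(onboarding, lunch): onboarding overlapped-by lunch ✓
(onboarding, sync_call): onboarding overlapped-by sync_call ✓
(soundcheck, backup): soundcheck overlapped-by backup ✓
(soundcheck, ingest): soundcheck overlapped-by ingest ✓
(standup, backup): standup overlapped-by backup ✓
(standup, ingest): standup overlapped-by ingest ✓
(standup, onboarding): standup overlapped-by onboarding ✓
(sync_call, lunch): sync_call overlapped-by lunch ✓
Count: 19.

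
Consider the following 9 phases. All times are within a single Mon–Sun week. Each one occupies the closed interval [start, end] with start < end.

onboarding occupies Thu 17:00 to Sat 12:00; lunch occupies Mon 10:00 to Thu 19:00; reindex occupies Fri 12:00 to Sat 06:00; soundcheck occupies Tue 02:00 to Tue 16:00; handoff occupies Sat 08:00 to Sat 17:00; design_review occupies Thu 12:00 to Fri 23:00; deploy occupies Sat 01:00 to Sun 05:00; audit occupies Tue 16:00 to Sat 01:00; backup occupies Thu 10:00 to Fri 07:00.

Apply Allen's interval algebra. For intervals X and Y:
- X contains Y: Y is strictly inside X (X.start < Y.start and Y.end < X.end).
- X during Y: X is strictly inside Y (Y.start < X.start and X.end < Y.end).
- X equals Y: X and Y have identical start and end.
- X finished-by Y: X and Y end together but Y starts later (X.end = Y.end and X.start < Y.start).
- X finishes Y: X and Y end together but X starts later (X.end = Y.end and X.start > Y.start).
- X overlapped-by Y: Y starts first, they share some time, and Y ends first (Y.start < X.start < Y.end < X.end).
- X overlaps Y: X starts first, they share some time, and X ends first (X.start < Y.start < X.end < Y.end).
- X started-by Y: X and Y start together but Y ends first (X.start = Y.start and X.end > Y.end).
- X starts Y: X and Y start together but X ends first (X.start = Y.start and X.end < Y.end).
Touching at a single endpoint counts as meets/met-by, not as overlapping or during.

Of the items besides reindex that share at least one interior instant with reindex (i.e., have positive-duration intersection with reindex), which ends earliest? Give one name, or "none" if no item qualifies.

design_review

Target reindex = [Fri 12:00, Sat 06:00].
audit [Tue 16:00, Sat 01:00] → overlaps → candidate.
backup [Thu 10:00, Fri 07:00] → before → excluded.
deploy [Sat 01:00, Sun 05:00] → overlapped-by → candidate.
design_review [Thu 12:00, Fri 23:00] → overlaps → candidate.
handoff [Sat 08:00, Sat 17:00] → after → excluded.
lunch [Mon 10:00, Thu 19:00] → before → excluded.
onboarding [Thu 17:00, Sat 12:00] → contains → candidate.
soundcheck [Tue 02:00, Tue 16:00] → before → excluded.
Among candidates, earliest end is Fri 23:00 → design_review.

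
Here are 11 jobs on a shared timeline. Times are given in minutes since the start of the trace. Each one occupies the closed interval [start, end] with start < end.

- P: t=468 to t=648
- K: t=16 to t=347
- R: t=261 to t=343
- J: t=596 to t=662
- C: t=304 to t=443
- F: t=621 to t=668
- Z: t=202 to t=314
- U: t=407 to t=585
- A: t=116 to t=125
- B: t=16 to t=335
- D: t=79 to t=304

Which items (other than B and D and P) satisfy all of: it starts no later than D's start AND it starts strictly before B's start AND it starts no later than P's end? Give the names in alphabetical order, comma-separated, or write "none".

Conditions: its start is no later than D's start (X.start <= t=79) AND its start is strictly before B's start (X.start < t=16) AND its start is no later than P's end (X.start <= t=648).
A: start t=116 <= t=79? ✗; start t=116 < t=16? ✗; start t=116 <= t=648? ✓ → no.
C: start t=304 <= t=79? ✗; start t=304 < t=16? ✗; start t=304 <= t=648? ✓ → no.
F: start t=621 <= t=79? ✗; start t=621 < t=16? ✗; start t=621 <= t=648? ✓ → no.
J: start t=596 <= t=79? ✗; start t=596 < t=16? ✗; start t=596 <= t=648? ✓ → no.
K: start t=16 <= t=79? ✓; start t=16 < t=16? ✗; start t=16 <= t=648? ✓ → no.
R: start t=261 <= t=79? ✗; start t=261 < t=16? ✗; start t=261 <= t=648? ✓ → no.
U: start t=407 <= t=79? ✗; start t=407 < t=16? ✗; start t=407 <= t=648? ✓ → no.
Z: start t=202 <= t=79? ✗; start t=202 < t=16? ✗; start t=202 <= t=648? ✓ → no.
Result: none.

none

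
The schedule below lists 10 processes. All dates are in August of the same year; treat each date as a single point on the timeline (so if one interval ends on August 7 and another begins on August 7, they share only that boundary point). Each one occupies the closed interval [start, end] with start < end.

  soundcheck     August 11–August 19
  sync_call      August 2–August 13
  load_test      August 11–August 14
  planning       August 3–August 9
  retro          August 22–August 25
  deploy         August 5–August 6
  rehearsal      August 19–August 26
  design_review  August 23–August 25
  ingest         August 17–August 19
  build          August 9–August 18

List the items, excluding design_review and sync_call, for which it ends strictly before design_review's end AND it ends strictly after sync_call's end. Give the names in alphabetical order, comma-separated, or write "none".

build, ingest, load_test, soundcheck

Conditions: its end is strictly before design_review's end (X.end < August 25) AND its end is strictly after sync_call's end (X.end > August 13).
build: end August 18 < August 25? ✓; end August 18 > August 13? ✓ → yes.
deploy: end August 6 < August 25? ✓; end August 6 > August 13? ✗ → no.
ingest: end August 19 < August 25? ✓; end August 19 > August 13? ✓ → yes.
load_test: end August 14 < August 25? ✓; end August 14 > August 13? ✓ → yes.
planning: end August 9 < August 25? ✓; end August 9 > August 13? ✗ → no.
rehearsal: end August 26 < August 25? ✗; end August 26 > August 13? ✓ → no.
retro: end August 25 < August 25? ✗; end August 25 > August 13? ✓ → no.
soundcheck: end August 19 < August 25? ✓; end August 19 > August 13? ✓ → yes.
Result: build, ingest, load_test, soundcheck.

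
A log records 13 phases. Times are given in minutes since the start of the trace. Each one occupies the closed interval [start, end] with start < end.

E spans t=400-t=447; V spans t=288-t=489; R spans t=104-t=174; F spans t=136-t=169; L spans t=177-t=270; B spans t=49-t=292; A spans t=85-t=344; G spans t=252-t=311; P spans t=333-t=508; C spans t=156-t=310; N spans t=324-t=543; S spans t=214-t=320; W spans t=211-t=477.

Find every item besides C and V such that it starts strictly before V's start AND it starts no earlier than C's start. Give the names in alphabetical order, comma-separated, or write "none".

G, L, S, W

Conditions: its start is strictly before V's start (X.start < t=288) AND its start is no earlier than C's start (X.start >= t=156).
A: start t=85 < t=288? ✓; start t=85 >= t=156? ✗ → no.
B: start t=49 < t=288? ✓; start t=49 >= t=156? ✗ → no.
E: start t=400 < t=288? ✗; start t=400 >= t=156? ✓ → no.
F: start t=136 < t=288? ✓; start t=136 >= t=156? ✗ → no.
G: start t=252 < t=288? ✓; start t=252 >= t=156? ✓ → yes.
L: start t=177 < t=288? ✓; start t=177 >= t=156? ✓ → yes.
N: start t=324 < t=288? ✗; start t=324 >= t=156? ✓ → no.
P: start t=333 < t=288? ✗; start t=333 >= t=156? ✓ → no.
R: start t=104 < t=288? ✓; start t=104 >= t=156? ✗ → no.
S: start t=214 < t=288? ✓; start t=214 >= t=156? ✓ → yes.
W: start t=211 < t=288? ✓; start t=211 >= t=156? ✓ → yes.
Result: G, L, S, W.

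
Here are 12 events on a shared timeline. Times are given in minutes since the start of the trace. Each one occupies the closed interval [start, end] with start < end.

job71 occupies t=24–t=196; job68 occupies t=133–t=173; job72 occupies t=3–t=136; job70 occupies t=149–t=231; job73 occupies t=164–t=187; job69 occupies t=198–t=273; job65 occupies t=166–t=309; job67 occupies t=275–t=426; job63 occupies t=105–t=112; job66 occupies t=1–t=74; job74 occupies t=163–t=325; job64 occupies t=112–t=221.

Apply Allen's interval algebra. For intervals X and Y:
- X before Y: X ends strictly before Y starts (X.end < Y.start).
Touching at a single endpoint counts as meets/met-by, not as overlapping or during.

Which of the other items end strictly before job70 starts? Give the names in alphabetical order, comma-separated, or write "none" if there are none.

job63, job66, job72

Target job70 = [t=149, t=231].
job63 [t=105, t=112] → before → yes.
job64 [t=112, t=221] → overlaps → no.
job65 [t=166, t=309] → overlapped-by → no.
job66 [t=1, t=74] → before → yes.
job67 [t=275, t=426] → after → no.
job68 [t=133, t=173] → overlaps → no.
job69 [t=198, t=273] → overlapped-by → no.
job71 [t=24, t=196] → overlaps → no.
job72 [t=3, t=136] → before → yes.
job73 [t=164, t=187] → during → no.
job74 [t=163, t=325] → overlapped-by → no.
Result: job63, job66, job72.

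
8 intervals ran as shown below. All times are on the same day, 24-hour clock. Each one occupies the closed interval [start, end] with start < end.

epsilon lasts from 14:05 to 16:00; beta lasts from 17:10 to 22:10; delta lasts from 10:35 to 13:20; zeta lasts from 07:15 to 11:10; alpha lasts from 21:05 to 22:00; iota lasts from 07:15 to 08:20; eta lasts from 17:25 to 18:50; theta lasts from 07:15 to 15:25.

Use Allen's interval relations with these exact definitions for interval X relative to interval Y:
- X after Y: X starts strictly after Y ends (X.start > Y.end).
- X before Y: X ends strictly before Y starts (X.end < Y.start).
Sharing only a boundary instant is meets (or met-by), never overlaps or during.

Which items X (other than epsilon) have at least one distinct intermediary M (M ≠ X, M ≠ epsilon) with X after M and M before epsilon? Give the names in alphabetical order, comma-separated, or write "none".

alpha, beta, delta, eta

Target epsilon = [14:05, 16:00].
Intermediaries M with M before epsilon: delta, iota, zeta.
Via delta — items with X after delta: alpha, beta, eta.
Via iota — items with X after iota: alpha, beta, delta, eta.
Via zeta — items with X after zeta: alpha, beta, eta.
Union: alpha, beta, delta, eta.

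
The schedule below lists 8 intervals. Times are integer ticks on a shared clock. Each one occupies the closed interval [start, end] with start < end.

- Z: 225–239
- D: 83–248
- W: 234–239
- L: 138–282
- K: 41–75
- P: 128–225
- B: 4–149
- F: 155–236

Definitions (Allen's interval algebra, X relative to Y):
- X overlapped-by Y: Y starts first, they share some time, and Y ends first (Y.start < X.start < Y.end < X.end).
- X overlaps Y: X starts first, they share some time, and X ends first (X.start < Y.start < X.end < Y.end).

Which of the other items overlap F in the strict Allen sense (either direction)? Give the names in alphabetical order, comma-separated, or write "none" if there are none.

P, W, Z

Target F = [155, 236].
B [4, 149] → before → no.
D [83, 248] → contains → no.
K [41, 75] → before → no.
L [138, 282] → contains → no.
P [128, 225] → overlaps → yes.
W [234, 239] → overlapped-by → yes.
Z [225, 239] → overlapped-by → yes.
Result: P, W, Z.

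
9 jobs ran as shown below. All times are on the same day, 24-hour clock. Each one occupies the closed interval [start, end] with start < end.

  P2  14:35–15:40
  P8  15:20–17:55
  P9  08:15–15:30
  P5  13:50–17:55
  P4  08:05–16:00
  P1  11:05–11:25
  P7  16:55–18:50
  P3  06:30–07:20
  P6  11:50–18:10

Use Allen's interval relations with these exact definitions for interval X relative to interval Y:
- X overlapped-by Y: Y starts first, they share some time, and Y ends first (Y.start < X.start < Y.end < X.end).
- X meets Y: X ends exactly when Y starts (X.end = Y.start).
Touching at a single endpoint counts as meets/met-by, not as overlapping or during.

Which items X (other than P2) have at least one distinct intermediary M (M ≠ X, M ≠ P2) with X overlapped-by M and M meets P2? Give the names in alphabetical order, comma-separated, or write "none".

none

Target P2 = [14:35, 15:40].
Intermediaries M with M meets P2: none.
Union: none.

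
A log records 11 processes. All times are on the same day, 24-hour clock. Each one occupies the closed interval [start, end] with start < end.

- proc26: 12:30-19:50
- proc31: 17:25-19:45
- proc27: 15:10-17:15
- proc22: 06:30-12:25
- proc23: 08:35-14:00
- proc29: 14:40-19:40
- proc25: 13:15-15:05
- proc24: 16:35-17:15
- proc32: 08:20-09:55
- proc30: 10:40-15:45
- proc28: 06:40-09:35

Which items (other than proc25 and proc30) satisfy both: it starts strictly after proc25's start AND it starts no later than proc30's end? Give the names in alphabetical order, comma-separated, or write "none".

proc27, proc29

Conditions: its start is strictly after proc25's start (X.start > 13:15) AND its start is no later than proc30's end (X.start <= 15:45).
proc22: start 06:30 > 13:15? ✗; start 06:30 <= 15:45? ✓ → no.
proc23: start 08:35 > 13:15? ✗; start 08:35 <= 15:45? ✓ → no.
proc24: start 16:35 > 13:15? ✓; start 16:35 <= 15:45? ✗ → no.
proc26: start 12:30 > 13:15? ✗; start 12:30 <= 15:45? ✓ → no.
proc27: start 15:10 > 13:15? ✓; start 15:10 <= 15:45? ✓ → yes.
proc28: start 06:40 > 13:15? ✗; start 06:40 <= 15:45? ✓ → no.
proc29: start 14:40 > 13:15? ✓; start 14:40 <= 15:45? ✓ → yes.
proc31: start 17:25 > 13:15? ✓; start 17:25 <= 15:45? ✗ → no.
proc32: start 08:20 > 13:15? ✗; start 08:20 <= 15:45? ✓ → no.
Result: proc27, proc29.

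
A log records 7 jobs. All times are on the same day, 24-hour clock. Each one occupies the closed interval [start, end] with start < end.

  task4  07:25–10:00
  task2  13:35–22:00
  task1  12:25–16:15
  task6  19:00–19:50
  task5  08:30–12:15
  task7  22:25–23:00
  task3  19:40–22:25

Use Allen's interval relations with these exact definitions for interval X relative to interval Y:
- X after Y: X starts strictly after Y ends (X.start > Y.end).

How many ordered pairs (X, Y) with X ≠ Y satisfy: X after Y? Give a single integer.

Checking all 42 ordered pairs for relation 'after'; matching pairs in alphabetical order:
(task1, task4): task1 after task4 ✓
(task1, task5): task1 after task5 ✓
(task2, task4): task2 after task4 ✓
(task2, task5): task2 after task5 ✓
(task3, task1): task3 after task1 ✓
(task3, task4): task3 after task4 ✓
(task3, task5): task3 after task5 ✓
(task6, task1): task6 after task1 ✓
(task6, task4): task6 after task4 ✓
(task6, task5): task6 after task5 ✓
(task7, task1): task7 after task1 ✓
(task7, task2): task7 after task2 ✓
(task7, task4): task7 after task4 ✓
(task7, task5): task7 after task5 ✓
(task7, task6): task7 after task6 ✓
Count: 15.

15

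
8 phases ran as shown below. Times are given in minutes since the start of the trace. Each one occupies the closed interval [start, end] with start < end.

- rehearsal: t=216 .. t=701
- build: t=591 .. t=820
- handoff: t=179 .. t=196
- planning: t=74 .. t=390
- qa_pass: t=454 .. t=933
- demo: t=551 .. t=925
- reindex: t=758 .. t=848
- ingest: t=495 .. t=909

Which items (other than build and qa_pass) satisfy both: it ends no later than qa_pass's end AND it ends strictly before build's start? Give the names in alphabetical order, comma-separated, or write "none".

handoff, planning

Conditions: its end is no later than qa_pass's end (X.end <= t=933) AND its end is strictly before build's start (X.end < t=591).
demo: end t=925 <= t=933? ✓; end t=925 < t=591? ✗ → no.
handoff: end t=196 <= t=933? ✓; end t=196 < t=591? ✓ → yes.
ingest: end t=909 <= t=933? ✓; end t=909 < t=591? ✗ → no.
planning: end t=390 <= t=933? ✓; end t=390 < t=591? ✓ → yes.
rehearsal: end t=701 <= t=933? ✓; end t=701 < t=591? ✗ → no.
reindex: end t=848 <= t=933? ✓; end t=848 < t=591? ✗ → no.
Result: handoff, planning.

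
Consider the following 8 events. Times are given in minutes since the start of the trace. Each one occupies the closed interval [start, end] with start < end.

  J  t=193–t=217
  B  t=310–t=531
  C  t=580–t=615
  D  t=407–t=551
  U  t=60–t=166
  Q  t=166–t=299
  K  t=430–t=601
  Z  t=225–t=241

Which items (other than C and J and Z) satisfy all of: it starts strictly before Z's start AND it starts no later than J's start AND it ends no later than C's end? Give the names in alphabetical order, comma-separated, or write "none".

Conditions: its start is strictly before Z's start (X.start < t=225) AND its start is no later than J's start (X.start <= t=193) AND its end is no later than C's end (X.end <= t=615).
B: start t=310 < t=225? ✗; start t=310 <= t=193? ✗; end t=531 <= t=615? ✓ → no.
D: start t=407 < t=225? ✗; start t=407 <= t=193? ✗; end t=551 <= t=615? ✓ → no.
K: start t=430 < t=225? ✗; start t=430 <= t=193? ✗; end t=601 <= t=615? ✓ → no.
Q: start t=166 < t=225? ✓; start t=166 <= t=193? ✓; end t=299 <= t=615? ✓ → yes.
U: start t=60 < t=225? ✓; start t=60 <= t=193? ✓; end t=166 <= t=615? ✓ → yes.
Result: Q, U.

Q, U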